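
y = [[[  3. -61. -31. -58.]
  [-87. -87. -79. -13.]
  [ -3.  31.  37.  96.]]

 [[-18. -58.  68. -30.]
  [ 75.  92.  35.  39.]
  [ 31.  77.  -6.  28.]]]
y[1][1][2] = 35.0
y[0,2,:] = [-3.0, 31.0, 37.0, 96.0]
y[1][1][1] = 92.0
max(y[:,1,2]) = 35.0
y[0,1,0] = -87.0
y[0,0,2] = -31.0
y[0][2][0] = -3.0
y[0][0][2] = -31.0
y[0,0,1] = -61.0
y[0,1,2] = -79.0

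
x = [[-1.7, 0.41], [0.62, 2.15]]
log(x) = [[0.57+3.09j, (0.02-0.32j)], [(0.04-0.49j), 0.79+0.05j]]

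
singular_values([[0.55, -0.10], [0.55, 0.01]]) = [0.78, 0.08]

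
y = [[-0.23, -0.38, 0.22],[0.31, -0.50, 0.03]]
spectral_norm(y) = 0.66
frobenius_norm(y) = 0.77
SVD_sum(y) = [[0.07, -0.35, 0.08], [0.11, -0.52, 0.12]] + [[-0.3, -0.03, 0.14], [0.2, 0.02, -0.09]]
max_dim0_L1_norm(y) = 0.88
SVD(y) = [[-0.56, -0.83], [-0.83, 0.56]] @ diag([0.6568865678365363, 0.4014972440701624]) @ [[-0.20, 0.95, -0.23], [0.91, 0.09, -0.41]]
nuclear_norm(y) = 1.06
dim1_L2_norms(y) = [0.5, 0.59]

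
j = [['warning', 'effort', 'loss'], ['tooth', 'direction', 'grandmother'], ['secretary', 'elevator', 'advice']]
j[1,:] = ['tooth', 'direction', 'grandmother']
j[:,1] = ['effort', 'direction', 'elevator']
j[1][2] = 'grandmother'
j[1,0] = 'tooth'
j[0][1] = 'effort'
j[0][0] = 'warning'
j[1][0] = 'tooth'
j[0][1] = 'effort'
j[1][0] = 'tooth'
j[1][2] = 'grandmother'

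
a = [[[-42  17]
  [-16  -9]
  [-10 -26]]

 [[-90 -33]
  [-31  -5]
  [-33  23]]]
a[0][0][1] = 17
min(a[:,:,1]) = -33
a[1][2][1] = 23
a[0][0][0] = -42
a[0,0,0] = -42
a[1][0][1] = -33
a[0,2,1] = -26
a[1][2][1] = 23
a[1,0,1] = -33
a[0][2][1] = -26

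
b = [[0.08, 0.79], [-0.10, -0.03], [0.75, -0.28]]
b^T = [[0.08,-0.10,0.75],[0.79,-0.03,-0.28]]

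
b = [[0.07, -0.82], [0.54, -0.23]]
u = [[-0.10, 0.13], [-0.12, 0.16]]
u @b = [[0.06, 0.05],[0.08, 0.06]]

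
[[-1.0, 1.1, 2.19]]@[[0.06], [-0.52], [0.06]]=[[-0.50]]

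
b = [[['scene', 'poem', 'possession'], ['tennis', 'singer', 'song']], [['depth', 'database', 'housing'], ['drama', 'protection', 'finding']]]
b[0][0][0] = 'scene'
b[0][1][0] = 'tennis'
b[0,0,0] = 'scene'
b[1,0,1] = 'database'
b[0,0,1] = 'poem'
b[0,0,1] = 'poem'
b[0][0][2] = 'possession'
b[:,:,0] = [['scene', 'tennis'], ['depth', 'drama']]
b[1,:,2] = ['housing', 'finding']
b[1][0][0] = 'depth'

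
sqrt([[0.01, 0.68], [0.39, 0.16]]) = [[0.33+0.38j,0.51-0.43j], [0.29-0.25j,(0.45+0.28j)]]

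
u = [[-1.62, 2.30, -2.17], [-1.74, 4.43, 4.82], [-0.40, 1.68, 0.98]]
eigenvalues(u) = [(5.69+0j), (-0.95+0.72j), (-0.95-0.72j)]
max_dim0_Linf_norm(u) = 4.82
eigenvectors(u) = [[(0.2+0j), (0.94+0j), 0.94-0.00j], [0.93+0.00j, (0.28+0.16j), (0.28-0.16j)], [0.31+0.00j, 0.00-0.14j, 0.00+0.14j]]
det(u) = 8.07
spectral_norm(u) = 7.06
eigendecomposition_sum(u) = [[(-0.28+0j), (0.92-0j), 1.07+0.00j], [(-1.29+0j), (4.28-0j), (4.98+0j)], [-0.44+0.00j, 1.45-0.00j, (1.68+0j)]] + [[(-0.67+0.15j), (0.69+0.75j), (-1.62-2.32j)],[(-0.22-0.07j), (0.07+0.34j), -0.08-0.97j],[0.02+0.10j, (0.12-0.1j), -0.35+0.23j]] + [[-0.67-0.15j, 0.69-0.75j, (-1.62+2.32j)], [(-0.22+0.07j), (0.07-0.34j), (-0.08+0.97j)], [(0.02-0.1j), (0.12+0.1j), -0.35-0.23j]]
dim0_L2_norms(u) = [2.41, 5.27, 5.38]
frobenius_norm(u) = 7.90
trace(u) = 3.79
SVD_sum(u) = [[-0.16, 0.41, 0.39], [-1.83, 4.69, 4.51], [-0.52, 1.34, 1.29]] + [[-1.42, 1.91, -2.57], [0.17, -0.22, 0.3], [-0.15, 0.2, -0.26]] + [[-0.04, -0.02, 0.01], [-0.07, -0.04, 0.01], [0.27, 0.14, -0.04]]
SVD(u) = [[-0.08, 0.99, -0.13],[-0.96, -0.11, -0.26],[-0.27, 0.1, 0.96]] @ diag([7.055077060778048, 3.5458148269900165, 0.3226218826755915]) @ [[0.27, -0.69, -0.67],[-0.41, 0.55, -0.73],[0.87, 0.47, -0.13]]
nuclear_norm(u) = 10.92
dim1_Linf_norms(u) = [2.3, 4.82, 1.68]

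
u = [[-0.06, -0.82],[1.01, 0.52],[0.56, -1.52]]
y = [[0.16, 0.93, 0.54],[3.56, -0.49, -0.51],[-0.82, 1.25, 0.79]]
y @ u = [[1.23, -0.47], [-0.99, -2.4], [1.75, 0.12]]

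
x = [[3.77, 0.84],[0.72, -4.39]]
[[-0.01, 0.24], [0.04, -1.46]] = x @ [[0.0, -0.01], [-0.01, 0.33]]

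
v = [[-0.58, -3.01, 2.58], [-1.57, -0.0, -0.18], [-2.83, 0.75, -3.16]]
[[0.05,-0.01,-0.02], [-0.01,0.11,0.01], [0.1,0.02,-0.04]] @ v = [[0.04,-0.17,0.19],  [-0.20,0.04,-0.08],  [0.02,-0.33,0.38]]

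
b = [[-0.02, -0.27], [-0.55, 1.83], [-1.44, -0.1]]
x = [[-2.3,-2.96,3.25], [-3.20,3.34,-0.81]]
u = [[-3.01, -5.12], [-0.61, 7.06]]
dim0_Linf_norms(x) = [3.2, 3.34, 3.25]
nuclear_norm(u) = 11.59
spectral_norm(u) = 8.82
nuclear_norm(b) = 3.36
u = x @ b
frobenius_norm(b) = 2.41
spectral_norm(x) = 5.35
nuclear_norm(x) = 9.60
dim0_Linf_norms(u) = [3.01, 7.06]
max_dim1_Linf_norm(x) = 3.34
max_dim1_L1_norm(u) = 8.13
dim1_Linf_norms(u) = [5.12, 7.06]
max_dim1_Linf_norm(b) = 1.83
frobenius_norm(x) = 6.83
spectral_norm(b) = 1.98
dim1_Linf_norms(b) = [0.27, 1.83, 1.44]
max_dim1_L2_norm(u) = 7.09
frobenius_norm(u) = 9.25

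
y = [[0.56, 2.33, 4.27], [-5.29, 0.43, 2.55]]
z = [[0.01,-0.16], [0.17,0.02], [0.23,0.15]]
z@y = [[0.85, -0.05, -0.37], [-0.01, 0.40, 0.78], [-0.66, 0.60, 1.36]]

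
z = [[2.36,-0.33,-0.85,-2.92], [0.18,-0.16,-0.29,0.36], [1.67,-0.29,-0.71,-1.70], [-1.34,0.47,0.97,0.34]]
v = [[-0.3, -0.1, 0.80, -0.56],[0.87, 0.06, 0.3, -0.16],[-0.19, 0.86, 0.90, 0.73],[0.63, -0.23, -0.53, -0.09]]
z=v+[[2.66, -0.23, -1.65, -2.36], [-0.69, -0.22, -0.59, 0.52], [1.86, -1.15, -1.61, -2.43], [-1.97, 0.7, 1.50, 0.43]]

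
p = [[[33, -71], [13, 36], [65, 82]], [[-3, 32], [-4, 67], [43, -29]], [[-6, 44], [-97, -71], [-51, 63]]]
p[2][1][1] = -71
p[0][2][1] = 82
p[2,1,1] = -71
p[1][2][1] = -29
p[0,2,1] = 82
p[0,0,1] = -71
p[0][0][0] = 33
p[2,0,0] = -6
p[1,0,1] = 32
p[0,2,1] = 82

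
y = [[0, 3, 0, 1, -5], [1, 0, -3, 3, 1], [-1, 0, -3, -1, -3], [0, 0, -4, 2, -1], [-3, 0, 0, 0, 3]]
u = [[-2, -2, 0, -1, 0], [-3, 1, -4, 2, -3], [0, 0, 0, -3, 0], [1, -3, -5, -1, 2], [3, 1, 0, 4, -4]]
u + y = [[-2, 1, 0, 0, -5], [-2, 1, -7, 5, -2], [-1, 0, -3, -4, -3], [1, -3, -9, 1, 1], [0, 1, 0, 4, -1]]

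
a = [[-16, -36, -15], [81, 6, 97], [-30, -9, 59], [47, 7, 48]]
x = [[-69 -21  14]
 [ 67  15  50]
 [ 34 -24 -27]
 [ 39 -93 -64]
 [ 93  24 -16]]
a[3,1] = 7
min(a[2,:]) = -30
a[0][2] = -15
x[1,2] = 50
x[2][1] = -24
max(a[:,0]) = 81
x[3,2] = -64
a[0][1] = -36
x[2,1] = -24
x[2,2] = -27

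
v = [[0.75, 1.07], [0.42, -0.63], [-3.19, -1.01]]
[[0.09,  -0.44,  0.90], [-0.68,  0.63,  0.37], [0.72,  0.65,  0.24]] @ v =[[-2.99,-0.54], [-1.43,-1.50], [0.05,0.12]]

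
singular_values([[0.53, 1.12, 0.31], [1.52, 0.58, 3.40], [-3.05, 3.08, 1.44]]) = [4.68, 3.72, 0.99]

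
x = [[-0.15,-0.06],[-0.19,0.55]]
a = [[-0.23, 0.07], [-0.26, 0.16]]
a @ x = [[0.02, 0.05], [0.01, 0.1]]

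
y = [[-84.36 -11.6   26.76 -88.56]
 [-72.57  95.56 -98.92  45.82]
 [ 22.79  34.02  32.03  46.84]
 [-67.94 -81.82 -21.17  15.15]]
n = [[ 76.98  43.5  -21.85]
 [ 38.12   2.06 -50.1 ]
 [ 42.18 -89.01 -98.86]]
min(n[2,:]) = -98.86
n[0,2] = -21.85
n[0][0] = 76.98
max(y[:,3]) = 46.84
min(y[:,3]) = -88.56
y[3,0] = -67.94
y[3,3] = 15.15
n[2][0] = 42.18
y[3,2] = -21.17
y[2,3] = 46.84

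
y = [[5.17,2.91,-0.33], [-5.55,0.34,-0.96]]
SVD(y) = [[-0.73, 0.68],[0.68, 0.73]] @ diag([7.811202308045722, 2.476028776646421]) @ [[-0.97, -0.24, -0.05], [-0.21, 0.90, -0.37]]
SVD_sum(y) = [[5.52, 1.38, 0.3], [-5.18, -1.29, -0.29]] + [[-0.35, 1.53, -0.63], [-0.37, 1.63, -0.67]]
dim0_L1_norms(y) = [10.72, 3.25, 1.29]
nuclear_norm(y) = 10.29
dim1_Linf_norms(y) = [5.17, 5.55]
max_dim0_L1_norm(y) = 10.72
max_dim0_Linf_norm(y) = 5.55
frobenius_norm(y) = 8.19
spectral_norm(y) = 7.81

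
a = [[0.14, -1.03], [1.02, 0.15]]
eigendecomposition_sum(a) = [[0.07+0.51j,-0.52+0.07j], [(0.51-0.07j),0.07+0.51j]] + [[(0.07-0.51j),-0.52-0.07j], [0.51+0.07j,0.07-0.51j]]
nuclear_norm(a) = 2.07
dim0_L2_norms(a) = [1.03, 1.04]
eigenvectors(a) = [[(0.71+0j), (0.71-0j)], [-0.00-0.71j, (-0+0.71j)]]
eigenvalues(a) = [(0.14+1.02j), (0.14-1.02j)]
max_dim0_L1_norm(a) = 1.18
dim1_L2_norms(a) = [1.04, 1.03]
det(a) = 1.07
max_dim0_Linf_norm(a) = 1.03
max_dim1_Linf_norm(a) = 1.03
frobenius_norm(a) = 1.46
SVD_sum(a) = [[-0.30, -0.88], [0.15, 0.44]] + [[0.44,-0.15], [0.87,-0.29]]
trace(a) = 0.29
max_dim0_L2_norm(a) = 1.04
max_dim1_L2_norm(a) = 1.04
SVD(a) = [[-0.89, 0.45],  [0.45, 0.89]] @ diag([1.0422763614613908, 1.0281342258376598]) @ [[0.32, 0.95], [0.95, -0.32]]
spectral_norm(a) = 1.04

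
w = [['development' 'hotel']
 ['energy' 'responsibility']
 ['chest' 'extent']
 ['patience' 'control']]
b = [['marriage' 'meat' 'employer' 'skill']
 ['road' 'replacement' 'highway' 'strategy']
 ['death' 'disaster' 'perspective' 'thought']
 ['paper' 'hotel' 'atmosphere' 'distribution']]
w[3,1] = 'control'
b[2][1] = 'disaster'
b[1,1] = 'replacement'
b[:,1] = ['meat', 'replacement', 'disaster', 'hotel']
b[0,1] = 'meat'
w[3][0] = 'patience'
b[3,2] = 'atmosphere'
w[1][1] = 'responsibility'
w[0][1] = 'hotel'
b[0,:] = ['marriage', 'meat', 'employer', 'skill']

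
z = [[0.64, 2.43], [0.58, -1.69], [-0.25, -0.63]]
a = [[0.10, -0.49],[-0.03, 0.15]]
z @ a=[[-0.01, 0.05], [0.11, -0.54], [-0.01, 0.03]]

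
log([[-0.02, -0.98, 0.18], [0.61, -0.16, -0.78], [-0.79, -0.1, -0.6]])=[[(-0+0.37j), -1.17+0.53j, (0.72+0.87j)], [(1.17+0.53j), (-0+0.76j), (-0.5+1.24j)], [(-0.72+0.85j), 0.50+1.23j, 2.01j]]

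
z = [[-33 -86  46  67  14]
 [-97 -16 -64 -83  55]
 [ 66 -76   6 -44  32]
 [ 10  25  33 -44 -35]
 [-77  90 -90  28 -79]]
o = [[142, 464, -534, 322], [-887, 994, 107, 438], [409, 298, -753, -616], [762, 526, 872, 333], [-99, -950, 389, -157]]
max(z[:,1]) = 90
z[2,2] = 6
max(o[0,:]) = 464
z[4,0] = -77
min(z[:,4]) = -79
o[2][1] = 298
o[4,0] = -99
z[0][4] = 14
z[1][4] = 55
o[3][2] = 872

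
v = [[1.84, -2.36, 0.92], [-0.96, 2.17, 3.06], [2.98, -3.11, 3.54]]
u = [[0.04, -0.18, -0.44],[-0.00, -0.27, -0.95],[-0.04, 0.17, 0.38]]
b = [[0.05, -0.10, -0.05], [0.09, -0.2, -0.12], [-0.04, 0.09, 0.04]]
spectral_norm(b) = 0.30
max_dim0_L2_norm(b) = 0.24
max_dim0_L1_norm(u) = 1.77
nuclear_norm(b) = 0.31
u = b @ v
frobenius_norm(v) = 7.48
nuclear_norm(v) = 10.36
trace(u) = 0.15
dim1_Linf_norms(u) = [0.44, 0.95, 0.38]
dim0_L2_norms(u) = [0.06, 0.37, 1.11]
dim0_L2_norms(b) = [0.11, 0.24, 0.14]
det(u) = 0.00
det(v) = -1.10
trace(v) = 7.55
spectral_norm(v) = 6.31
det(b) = 0.00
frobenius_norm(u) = 1.17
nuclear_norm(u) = 1.26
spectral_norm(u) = 1.17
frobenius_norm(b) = 0.30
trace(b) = -0.11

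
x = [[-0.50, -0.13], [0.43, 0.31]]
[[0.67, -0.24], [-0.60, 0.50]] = x@[[-1.31,0.09], [-0.12,1.48]]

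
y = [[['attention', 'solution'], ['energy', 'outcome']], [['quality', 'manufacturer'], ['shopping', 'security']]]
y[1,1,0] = 'shopping'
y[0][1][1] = 'outcome'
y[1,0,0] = 'quality'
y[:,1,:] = [['energy', 'outcome'], ['shopping', 'security']]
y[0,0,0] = 'attention'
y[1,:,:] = [['quality', 'manufacturer'], ['shopping', 'security']]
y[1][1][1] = 'security'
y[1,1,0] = 'shopping'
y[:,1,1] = ['outcome', 'security']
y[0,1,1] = 'outcome'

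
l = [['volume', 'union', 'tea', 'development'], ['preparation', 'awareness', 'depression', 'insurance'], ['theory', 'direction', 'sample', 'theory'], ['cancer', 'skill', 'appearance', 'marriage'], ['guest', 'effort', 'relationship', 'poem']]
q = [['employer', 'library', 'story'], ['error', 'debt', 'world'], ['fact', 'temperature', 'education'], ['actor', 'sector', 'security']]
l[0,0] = 'volume'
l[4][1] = 'effort'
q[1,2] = 'world'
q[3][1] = 'sector'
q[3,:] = ['actor', 'sector', 'security']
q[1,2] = 'world'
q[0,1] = 'library'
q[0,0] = 'employer'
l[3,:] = ['cancer', 'skill', 'appearance', 'marriage']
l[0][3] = 'development'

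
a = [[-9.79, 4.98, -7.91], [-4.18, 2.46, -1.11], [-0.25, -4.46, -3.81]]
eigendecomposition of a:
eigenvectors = [[0.91+0.00j, -0.66+0.00j, (-0.66-0j)], [(0.32+0j), (-0.37-0.37j), -0.37+0.37j], [0.26+0.00j, (0.55+0.01j), (0.55-0.01j)]]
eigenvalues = [(-10.27+0j), (-0.44+2.93j), (-0.44-2.93j)]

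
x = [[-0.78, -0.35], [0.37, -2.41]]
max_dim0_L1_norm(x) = 2.76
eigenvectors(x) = [[0.97, 0.22],[0.23, 0.98]]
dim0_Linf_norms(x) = [0.78, 2.41]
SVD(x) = [[0.10, 0.99], [0.99, -0.1]] @ diag([2.450183666967816, 0.8200609721991069]) @ [[0.12, -0.99], [-0.99, -0.12]]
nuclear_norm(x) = 3.27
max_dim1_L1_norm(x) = 2.78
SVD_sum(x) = [[0.03, -0.25], [0.28, -2.42]] + [[-0.81, -0.10],  [0.09, 0.01]]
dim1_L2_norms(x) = [0.85, 2.44]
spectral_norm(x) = 2.45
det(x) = 2.01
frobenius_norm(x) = 2.58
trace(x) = -3.19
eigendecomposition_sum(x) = [[-0.91, 0.21], [-0.22, 0.05]] + [[0.13, -0.56], [0.59, -2.46]]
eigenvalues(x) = [-0.86, -2.33]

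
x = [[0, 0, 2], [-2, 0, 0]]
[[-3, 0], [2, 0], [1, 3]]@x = [[0, 0, -6], [0, 0, 4], [-6, 0, 2]]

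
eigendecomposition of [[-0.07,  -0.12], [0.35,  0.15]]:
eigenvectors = [[(0.27-0.43j), 0.27+0.43j], [-0.86+0.00j, (-0.86-0j)]]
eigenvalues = [(0.04+0.17j), (0.04-0.17j)]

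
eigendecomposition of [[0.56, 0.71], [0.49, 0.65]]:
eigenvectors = [[-0.79, -0.74], [0.61, -0.67]]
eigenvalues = [0.01, 1.2]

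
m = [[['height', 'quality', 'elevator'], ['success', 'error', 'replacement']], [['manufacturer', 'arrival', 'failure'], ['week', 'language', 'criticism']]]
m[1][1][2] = 'criticism'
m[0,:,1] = ['quality', 'error']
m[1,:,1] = ['arrival', 'language']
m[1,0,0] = 'manufacturer'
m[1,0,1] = 'arrival'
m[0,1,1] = 'error'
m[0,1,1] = 'error'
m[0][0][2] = 'elevator'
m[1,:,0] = ['manufacturer', 'week']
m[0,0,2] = 'elevator'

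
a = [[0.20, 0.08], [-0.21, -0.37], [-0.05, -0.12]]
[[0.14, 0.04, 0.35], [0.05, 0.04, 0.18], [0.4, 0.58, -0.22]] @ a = [[0.0, -0.05], [-0.01, -0.03], [-0.03, -0.16]]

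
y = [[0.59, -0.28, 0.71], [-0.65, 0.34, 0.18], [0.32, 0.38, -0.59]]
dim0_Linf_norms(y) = [0.65, 0.38, 0.71]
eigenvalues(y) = [0.87, 0.4, -0.93]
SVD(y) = [[-0.86, 0.01, 0.51], [0.36, -0.69, 0.63], [0.36, 0.72, 0.59]] @ diag([1.1038433889427963, 0.8763899993270845, 0.3308630256869982]) @ [[-0.57, 0.45, -0.68], [0.78, 0.04, -0.62], [0.25, 0.89, 0.38]]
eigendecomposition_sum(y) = [[0.72, -0.14, 0.33], [-0.92, 0.18, -0.43], [-0.08, 0.02, -0.04]] + [[0.01, 0.00, 0.01], [0.38, 0.27, 0.32], [0.15, 0.1, 0.12]] + [[-0.14, -0.14, 0.37],  [-0.11, -0.11, 0.29],  [0.25, 0.26, -0.68]]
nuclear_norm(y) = 2.31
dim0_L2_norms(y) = [0.93, 0.58, 0.94]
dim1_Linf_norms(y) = [0.71, 0.65, 0.59]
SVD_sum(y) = [[0.54, -0.43, 0.65], [-0.23, 0.18, -0.28], [-0.22, 0.18, -0.27]] + [[0.00, 0.00, -0.0],[-0.47, -0.03, 0.38],[0.50, 0.03, -0.39]] + [[0.04, 0.15, 0.06], [0.05, 0.18, 0.08], [0.05, 0.17, 0.07]]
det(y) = -0.32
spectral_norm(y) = 1.10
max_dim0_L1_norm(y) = 1.56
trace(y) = 0.34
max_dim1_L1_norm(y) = 1.58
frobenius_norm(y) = 1.45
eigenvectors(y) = [[-0.62, 0.02, -0.45],[0.78, 0.93, -0.35],[0.07, 0.36, 0.82]]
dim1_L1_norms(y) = [1.58, 1.17, 1.29]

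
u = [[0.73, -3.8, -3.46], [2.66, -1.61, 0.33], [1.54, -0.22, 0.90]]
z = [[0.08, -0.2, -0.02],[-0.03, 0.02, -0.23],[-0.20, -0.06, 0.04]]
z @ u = [[-0.5, 0.02, -0.36], [-0.32, 0.13, -0.10], [-0.24, 0.85, 0.71]]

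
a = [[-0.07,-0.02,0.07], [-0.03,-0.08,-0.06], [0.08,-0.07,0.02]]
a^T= [[-0.07, -0.03, 0.08], [-0.02, -0.08, -0.07], [0.07, -0.06, 0.02]]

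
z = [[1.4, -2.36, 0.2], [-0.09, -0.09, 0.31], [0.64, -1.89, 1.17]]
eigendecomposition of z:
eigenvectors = [[(-0.78+0j), -0.50-0.27j, (-0.5+0.27j)],[(-0.5+0j), (-0.14+0.05j), -0.14-0.05j],[(-0.37+0j), -0.81+0.00j, -0.81-0.00j]]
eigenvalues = [0j, (1.24+0.34j), (1.24-0.34j)]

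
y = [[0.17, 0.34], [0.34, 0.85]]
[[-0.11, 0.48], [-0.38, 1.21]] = y @ [[1.15, -0.09], [-0.91, 1.46]]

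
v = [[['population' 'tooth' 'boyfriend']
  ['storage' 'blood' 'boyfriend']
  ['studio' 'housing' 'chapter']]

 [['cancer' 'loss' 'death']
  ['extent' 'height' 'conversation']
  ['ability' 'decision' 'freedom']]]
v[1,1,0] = 'extent'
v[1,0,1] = 'loss'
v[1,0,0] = 'cancer'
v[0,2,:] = ['studio', 'housing', 'chapter']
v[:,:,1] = [['tooth', 'blood', 'housing'], ['loss', 'height', 'decision']]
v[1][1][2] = 'conversation'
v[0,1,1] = 'blood'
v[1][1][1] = 'height'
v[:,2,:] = [['studio', 'housing', 'chapter'], ['ability', 'decision', 'freedom']]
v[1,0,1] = 'loss'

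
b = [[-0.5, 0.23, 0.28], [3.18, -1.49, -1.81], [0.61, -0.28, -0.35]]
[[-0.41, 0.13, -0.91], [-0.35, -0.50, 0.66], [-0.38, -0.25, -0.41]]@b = [[0.06, -0.03, -0.03], [-1.01, 0.48, 0.58], [-0.86, 0.4, 0.49]]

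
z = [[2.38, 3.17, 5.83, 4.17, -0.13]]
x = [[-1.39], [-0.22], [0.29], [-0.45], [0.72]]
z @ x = [[-4.28]]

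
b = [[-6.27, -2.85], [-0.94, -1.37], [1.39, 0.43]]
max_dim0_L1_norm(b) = 8.6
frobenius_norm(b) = 7.23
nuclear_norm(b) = 8.05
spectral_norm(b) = 7.18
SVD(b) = [[-0.96, 0.15],[-0.20, -0.96],[0.2, -0.24]] @ diag([7.180569313184383, 0.8673663231615412]) @ [[0.90, 0.43], [-0.43, 0.9]]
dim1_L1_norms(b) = [9.12, 2.31, 1.82]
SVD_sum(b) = [[-6.21,-2.97],[-1.30,-0.62],[1.30,0.62]] + [[-0.06, 0.12],[0.36, -0.75],[0.09, -0.19]]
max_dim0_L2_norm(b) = 6.49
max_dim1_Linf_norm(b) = 6.27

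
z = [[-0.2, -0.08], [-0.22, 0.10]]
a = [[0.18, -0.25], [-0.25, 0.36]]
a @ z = [[0.02, -0.04],[-0.03, 0.06]]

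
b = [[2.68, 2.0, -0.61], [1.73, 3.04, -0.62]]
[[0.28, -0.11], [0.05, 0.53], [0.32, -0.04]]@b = [[0.56, 0.23, -0.1], [1.05, 1.71, -0.36], [0.79, 0.52, -0.17]]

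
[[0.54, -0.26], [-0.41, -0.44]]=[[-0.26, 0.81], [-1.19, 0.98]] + [[0.8,-1.07], [0.78,-1.42]]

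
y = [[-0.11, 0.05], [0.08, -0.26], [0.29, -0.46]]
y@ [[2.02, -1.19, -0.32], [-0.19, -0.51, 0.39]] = [[-0.23, 0.11, 0.05], [0.21, 0.04, -0.13], [0.67, -0.11, -0.27]]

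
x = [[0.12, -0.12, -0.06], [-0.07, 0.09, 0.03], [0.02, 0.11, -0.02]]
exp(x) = [[1.13, -0.14, -0.07], [-0.08, 1.1, 0.03], [0.02, 0.11, 0.98]]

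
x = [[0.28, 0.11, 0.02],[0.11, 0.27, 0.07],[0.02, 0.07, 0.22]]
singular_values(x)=[0.41, 0.22, 0.14]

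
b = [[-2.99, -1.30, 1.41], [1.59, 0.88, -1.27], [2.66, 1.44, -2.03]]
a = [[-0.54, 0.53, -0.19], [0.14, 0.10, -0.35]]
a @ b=[[1.95, 0.89, -1.05], [-1.19, -0.6, 0.78]]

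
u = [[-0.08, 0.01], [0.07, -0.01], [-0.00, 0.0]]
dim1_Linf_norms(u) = [0.08, 0.07, 0.0]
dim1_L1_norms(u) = [0.09, 0.08, 0.0]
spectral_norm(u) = 0.11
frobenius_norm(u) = 0.11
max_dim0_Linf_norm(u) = 0.08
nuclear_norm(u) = 0.11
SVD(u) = [[-0.75,  0.66], [0.66,  0.75], [0.0,  0.0]] @ diag([0.10723399819563309, 0.000932540068286591]) @ [[0.99,-0.13], [-0.13,-0.99]]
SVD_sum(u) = [[-0.08,  0.01],[0.07,  -0.01],[0.0,  0.0]] + [[-0.0, -0.0],[-0.00, -0.00],[0.0, 0.0]]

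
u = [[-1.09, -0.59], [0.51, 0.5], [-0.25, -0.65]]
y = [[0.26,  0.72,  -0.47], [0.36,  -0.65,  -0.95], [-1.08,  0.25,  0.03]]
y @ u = [[0.20, 0.51],  [-0.49, 0.08],  [1.30, 0.74]]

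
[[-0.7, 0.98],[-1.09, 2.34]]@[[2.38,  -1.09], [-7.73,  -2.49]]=[[-9.24, -1.68], [-20.68, -4.64]]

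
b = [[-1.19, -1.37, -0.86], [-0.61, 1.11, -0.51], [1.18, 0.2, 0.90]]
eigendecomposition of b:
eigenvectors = [[0.8, -0.61, -0.33], [0.10, 0.03, 0.88], [-0.59, 0.79, -0.34]]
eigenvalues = [-0.73, 0.01, 1.54]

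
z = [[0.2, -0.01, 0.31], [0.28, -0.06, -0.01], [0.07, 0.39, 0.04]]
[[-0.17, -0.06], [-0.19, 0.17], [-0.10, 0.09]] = z@ [[-0.71,0.62], [-0.12,0.18], [-0.09,-0.58]]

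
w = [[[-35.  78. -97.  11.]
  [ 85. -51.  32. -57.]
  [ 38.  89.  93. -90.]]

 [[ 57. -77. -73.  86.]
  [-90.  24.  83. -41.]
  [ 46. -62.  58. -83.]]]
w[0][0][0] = -35.0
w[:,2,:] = [[38.0, 89.0, 93.0, -90.0], [46.0, -62.0, 58.0, -83.0]]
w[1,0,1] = -77.0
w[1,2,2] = 58.0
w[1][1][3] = -41.0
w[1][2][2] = 58.0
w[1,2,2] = 58.0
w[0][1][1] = -51.0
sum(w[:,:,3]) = -174.0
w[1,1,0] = -90.0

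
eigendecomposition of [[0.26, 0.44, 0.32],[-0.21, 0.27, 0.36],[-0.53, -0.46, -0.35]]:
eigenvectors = [[(-0.49-0.17j), (-0.49+0.17j), 0.19+0.00j],[-0.08-0.57j, (-0.08+0.57j), (-0.66+0j)],[(0.63+0j), 0.63-0.00j, 0.72+0.00j]]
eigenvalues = [(0.12+0.56j), (0.12-0.56j), (-0.06+0j)]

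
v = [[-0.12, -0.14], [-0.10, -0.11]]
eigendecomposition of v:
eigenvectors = [[-0.78,0.75], [-0.63,-0.66]]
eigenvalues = [-0.23, 0.0]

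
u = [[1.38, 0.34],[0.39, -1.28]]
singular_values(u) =[1.44, 1.32]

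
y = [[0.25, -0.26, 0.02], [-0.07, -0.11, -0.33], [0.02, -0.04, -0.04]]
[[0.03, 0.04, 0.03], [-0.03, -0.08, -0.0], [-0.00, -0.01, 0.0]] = y @[[0.05,  0.08,  -0.07],[-0.06,  -0.05,  -0.18],[0.1,  0.23,  0.08]]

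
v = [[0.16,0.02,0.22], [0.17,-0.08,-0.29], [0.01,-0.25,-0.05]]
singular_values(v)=[0.4, 0.24, 0.21]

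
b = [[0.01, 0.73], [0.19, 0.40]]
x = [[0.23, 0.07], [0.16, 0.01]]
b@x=[[0.12, 0.01], [0.11, 0.02]]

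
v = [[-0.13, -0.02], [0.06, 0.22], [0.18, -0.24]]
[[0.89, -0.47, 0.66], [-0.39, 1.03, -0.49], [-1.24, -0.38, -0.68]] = v @[[-6.82, 3.04, -4.96], [0.07, 3.87, -0.89]]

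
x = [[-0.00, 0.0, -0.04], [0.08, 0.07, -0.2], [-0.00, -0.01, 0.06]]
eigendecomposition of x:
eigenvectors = [[-0.07+0.00j, (0.29-0.28j), 0.29+0.28j], [-0.98+0.00j, (-0.9+0j), (-0.9-0j)], [(0.18+0j), (-0.16-0.05j), -0.16+0.05j]]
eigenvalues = [(0.11+0j), (0.01+0.01j), (0.01-0.01j)]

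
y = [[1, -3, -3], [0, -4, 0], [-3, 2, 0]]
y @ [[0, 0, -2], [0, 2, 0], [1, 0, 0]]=[[-3, -6, -2], [0, -8, 0], [0, 4, 6]]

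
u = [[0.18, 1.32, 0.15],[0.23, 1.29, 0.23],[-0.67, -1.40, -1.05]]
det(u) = 0.011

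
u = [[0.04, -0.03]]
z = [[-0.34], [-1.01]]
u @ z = [[0.02]]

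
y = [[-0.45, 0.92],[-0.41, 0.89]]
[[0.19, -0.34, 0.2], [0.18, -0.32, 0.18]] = y@ [[-0.05, 0.36, -0.23], [0.18, -0.19, 0.1]]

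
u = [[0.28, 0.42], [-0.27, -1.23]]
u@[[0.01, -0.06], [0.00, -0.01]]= [[0.00, -0.02], [-0.0, 0.03]]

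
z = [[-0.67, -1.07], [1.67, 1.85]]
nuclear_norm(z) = 2.98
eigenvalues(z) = [(0.59+0.45j), (0.59-0.45j)]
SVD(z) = [[-0.45,0.89], [0.89,0.45]] @ diag([2.7868653777130037, 0.1964214003222555]) @ [[0.64, 0.77], [0.77, -0.64]]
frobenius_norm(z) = 2.79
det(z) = 0.55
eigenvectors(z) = [[(0.59-0.21j), 0.59+0.21j], [(-0.78+0j), -0.78-0.00j]]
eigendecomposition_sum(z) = [[-0.34+1.06j, (-0.54+0.71j)], [(0.84-1.1j), (0.93-0.61j)]] + [[-0.34-1.06j,-0.54-0.71j], [(0.84+1.1j),(0.93+0.61j)]]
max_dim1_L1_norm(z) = 3.52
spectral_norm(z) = 2.79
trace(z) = 1.18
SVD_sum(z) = [[-0.80,-0.96], [1.60,1.91]] + [[0.13, -0.11], [0.07, -0.06]]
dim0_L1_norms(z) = [2.34, 2.92]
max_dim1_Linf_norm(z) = 1.85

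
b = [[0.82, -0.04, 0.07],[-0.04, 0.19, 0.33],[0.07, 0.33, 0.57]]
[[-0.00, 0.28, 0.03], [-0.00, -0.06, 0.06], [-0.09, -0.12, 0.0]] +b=[[0.82, 0.24, 0.10], [-0.04, 0.13, 0.39], [-0.02, 0.21, 0.57]]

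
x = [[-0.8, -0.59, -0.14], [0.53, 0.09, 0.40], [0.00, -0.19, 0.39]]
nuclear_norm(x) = 1.78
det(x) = 0.05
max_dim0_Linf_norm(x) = 0.8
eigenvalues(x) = [(-0.29+0.32j), (-0.29-0.32j), (0.25+0j)]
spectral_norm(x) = 1.15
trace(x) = -0.32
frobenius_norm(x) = 1.28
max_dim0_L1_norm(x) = 1.33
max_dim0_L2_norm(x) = 0.96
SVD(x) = [[-0.85,  -0.34,  -0.39], [0.52,  -0.53,  -0.67], [0.02,  -0.78,  0.63]] @ diag([1.1535447590378678, 0.5557155448271314, 0.07358479553380104]) @ [[0.83,0.47,0.29], [-0.02,0.54,-0.84], [-0.56,0.69,0.46]]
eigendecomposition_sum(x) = [[-0.42-0.12j, -0.33-0.37j, 0.01+0.20j],[0.29+0.31j, 0.09+0.47j, (0.09-0.17j)],[0.03+0.10j, (-0.03+0.12j), 0.04-0.03j]] + [[-0.42+0.12j, -0.33+0.37j, (0.01-0.2j)], [(0.29-0.31j), (0.09-0.47j), 0.09+0.17j], [0.03-0.10j, (-0.03-0.12j), (0.04+0.03j)]] + [[0.03+0.00j, (0.07+0j), -0.17-0.00j], [-0.05-0.00j, (-0.09-0j), (0.22+0j)], [(-0.06-0j), (-0.13-0j), 0.31+0.00j]]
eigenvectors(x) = [[(0.71+0j), 0.71-0.00j, -0.40+0.00j], [-0.59-0.35j, (-0.59+0.35j), 0.53+0.00j], [-0.10-0.14j, -0.10+0.14j, 0.75+0.00j]]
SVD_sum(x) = [[-0.82, -0.47, -0.29], [0.50, 0.28, 0.17], [0.02, 0.01, 0.01]] + [[0.00, -0.1, 0.16], [0.00, -0.16, 0.25], [0.01, -0.23, 0.36]] + [[0.02, -0.02, -0.01], [0.03, -0.03, -0.02], [-0.03, 0.03, 0.02]]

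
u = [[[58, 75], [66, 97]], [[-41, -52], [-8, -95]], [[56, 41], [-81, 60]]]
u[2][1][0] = -81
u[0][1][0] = 66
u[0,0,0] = 58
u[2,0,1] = 41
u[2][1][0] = -81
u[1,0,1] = -52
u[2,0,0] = 56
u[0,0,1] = 75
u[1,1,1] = -95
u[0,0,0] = 58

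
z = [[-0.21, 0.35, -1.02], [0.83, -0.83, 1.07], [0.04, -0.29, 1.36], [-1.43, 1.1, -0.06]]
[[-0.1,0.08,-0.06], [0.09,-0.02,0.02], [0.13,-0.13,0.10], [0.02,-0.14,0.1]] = z@[[0.23, 0.09, -0.05], [0.33, -0.02, 0.03], [0.16, -0.1, 0.08]]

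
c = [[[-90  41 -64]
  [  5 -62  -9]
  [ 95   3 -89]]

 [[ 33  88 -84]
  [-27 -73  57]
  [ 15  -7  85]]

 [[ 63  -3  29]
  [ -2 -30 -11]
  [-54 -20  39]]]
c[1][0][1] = 88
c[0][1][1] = -62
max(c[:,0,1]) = 88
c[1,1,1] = -73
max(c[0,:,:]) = 95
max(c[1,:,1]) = 88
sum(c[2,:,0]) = 7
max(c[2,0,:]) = 63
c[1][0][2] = -84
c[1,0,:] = [33, 88, -84]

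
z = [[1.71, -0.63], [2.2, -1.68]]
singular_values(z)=[3.28, 0.45]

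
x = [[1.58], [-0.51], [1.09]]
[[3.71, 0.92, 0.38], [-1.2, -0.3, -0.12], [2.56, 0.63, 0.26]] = x @ [[2.35, 0.58, 0.24]]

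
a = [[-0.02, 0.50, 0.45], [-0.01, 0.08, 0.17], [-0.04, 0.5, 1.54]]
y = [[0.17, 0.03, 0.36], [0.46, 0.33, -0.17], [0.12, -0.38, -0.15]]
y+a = [[0.15,0.53,0.81], [0.45,0.41,0.0], [0.08,0.12,1.39]]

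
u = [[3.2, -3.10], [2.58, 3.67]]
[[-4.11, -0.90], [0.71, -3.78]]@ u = [[-15.47, 9.44],[-7.48, -16.07]]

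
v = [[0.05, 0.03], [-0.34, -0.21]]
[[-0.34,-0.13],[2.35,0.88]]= v @ [[-4.14, -0.98], [-4.47, -2.58]]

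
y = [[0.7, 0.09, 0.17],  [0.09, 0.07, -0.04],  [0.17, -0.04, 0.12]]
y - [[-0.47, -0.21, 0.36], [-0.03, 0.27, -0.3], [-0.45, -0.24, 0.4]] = [[1.17, 0.30, -0.19], [0.12, -0.2, 0.26], [0.62, 0.2, -0.28]]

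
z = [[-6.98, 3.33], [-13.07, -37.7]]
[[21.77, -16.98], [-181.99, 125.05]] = z @ [[-0.70, 0.73], [5.07, -3.57]]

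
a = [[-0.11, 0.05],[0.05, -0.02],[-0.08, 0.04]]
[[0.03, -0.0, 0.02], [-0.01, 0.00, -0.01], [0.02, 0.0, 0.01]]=a@[[-0.10, 0.12, -0.19], [0.29, 0.26, -0.01]]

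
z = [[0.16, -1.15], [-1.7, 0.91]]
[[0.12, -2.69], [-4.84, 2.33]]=z @ [[3.02,-0.13], [0.32,2.32]]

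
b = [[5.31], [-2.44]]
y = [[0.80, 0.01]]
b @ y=[[4.25, 0.05], [-1.95, -0.02]]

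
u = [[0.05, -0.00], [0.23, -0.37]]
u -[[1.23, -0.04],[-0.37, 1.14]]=[[-1.18, 0.04], [0.6, -1.51]]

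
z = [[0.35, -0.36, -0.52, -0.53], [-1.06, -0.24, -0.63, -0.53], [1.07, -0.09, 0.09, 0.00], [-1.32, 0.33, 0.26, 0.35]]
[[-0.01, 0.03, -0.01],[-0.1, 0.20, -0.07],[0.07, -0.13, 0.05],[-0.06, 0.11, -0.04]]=z @ [[0.07, -0.11, 0.05], [0.03, -0.03, 0.02], [-0.03, -0.15, -0.05], [0.08, 0.03, 0.08]]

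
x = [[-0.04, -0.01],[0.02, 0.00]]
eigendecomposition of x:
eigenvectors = [[-0.86, 0.28], [0.51, -0.96]]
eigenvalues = [-0.03, -0.01]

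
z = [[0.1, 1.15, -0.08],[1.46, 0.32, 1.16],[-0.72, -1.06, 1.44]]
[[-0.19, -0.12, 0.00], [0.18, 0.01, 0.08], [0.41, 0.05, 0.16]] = z @ [[0.01,0.05,-0.03], [-0.15,-0.11,0.01], [0.18,-0.02,0.1]]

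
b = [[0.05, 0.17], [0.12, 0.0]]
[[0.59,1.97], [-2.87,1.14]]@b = [[0.27, 0.1], [-0.01, -0.49]]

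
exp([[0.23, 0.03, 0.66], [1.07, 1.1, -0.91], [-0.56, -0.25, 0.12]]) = [[1.02, -0.08, 0.75], [2.54, 3.24, -1.14], [-0.88, -0.49, 1.05]]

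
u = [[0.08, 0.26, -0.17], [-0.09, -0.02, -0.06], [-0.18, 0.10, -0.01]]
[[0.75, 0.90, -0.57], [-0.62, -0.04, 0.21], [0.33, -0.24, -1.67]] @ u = [[0.08, 0.12, -0.18], [-0.08, -0.14, 0.11], [0.35, -0.08, -0.03]]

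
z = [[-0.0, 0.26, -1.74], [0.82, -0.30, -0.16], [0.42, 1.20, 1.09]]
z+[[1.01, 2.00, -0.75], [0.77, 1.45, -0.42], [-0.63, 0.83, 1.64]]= [[1.01, 2.26, -2.49], [1.59, 1.15, -0.58], [-0.21, 2.03, 2.73]]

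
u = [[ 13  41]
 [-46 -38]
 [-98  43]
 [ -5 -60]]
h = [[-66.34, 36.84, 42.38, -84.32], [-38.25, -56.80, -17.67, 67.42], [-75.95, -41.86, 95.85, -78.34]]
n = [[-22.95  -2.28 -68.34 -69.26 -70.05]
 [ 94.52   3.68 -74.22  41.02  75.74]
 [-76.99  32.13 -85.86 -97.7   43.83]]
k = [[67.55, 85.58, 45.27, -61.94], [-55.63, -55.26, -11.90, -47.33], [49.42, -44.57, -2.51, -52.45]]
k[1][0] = -55.63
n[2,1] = 32.13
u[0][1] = 41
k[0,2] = 45.27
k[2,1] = -44.57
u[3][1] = -60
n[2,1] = 32.13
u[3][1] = -60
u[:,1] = [41, -38, 43, -60]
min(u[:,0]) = -98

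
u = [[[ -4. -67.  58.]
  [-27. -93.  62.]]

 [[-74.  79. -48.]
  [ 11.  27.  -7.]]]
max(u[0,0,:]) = 58.0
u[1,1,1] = 27.0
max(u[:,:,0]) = 11.0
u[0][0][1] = -67.0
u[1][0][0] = -74.0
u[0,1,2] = 62.0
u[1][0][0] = -74.0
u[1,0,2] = -48.0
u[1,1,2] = -7.0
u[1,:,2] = [-48.0, -7.0]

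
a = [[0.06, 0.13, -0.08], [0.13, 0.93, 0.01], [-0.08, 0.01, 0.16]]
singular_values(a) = [0.95, 0.2, 0.0]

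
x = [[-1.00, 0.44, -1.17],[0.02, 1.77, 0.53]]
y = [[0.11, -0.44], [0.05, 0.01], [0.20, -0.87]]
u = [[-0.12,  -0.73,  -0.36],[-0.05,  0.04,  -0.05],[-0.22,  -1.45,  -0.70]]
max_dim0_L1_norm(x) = 2.21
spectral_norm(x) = 1.85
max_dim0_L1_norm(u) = 2.22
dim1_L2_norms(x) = [1.6, 1.85]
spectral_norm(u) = 1.82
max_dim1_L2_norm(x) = 1.85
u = y @ x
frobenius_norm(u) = 1.82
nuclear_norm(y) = 1.05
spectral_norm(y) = 1.00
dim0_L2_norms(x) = [1.0, 1.82, 1.28]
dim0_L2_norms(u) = [0.26, 1.62, 0.79]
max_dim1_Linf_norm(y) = 0.87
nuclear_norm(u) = 1.91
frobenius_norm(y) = 1.00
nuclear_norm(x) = 3.45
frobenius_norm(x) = 2.44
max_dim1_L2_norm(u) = 1.63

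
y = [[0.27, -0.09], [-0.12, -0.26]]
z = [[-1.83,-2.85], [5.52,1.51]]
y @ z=[[-0.99, -0.91], [-1.22, -0.05]]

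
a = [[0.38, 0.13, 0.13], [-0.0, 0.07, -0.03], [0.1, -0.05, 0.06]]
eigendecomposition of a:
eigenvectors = [[-0.96, 0.40, 0.03], [0.02, -0.33, 0.68], [-0.27, -0.85, -0.73]]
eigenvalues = [0.41, -0.01, 0.1]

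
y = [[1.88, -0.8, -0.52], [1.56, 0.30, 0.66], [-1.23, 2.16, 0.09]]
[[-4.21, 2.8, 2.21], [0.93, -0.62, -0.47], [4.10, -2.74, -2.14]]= y @ [[-0.89, 0.59, 0.47], [1.27, -0.85, -0.66], [2.93, -1.95, -1.53]]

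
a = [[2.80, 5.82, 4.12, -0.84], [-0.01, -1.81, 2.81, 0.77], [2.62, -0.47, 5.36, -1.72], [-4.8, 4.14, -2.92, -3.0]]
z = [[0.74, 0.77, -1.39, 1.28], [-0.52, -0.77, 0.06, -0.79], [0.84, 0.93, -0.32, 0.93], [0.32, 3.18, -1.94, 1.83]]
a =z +[[2.06, 5.05, 5.51, -2.12],[0.51, -1.04, 2.75, 1.56],[1.78, -1.4, 5.68, -2.65],[-5.12, 0.96, -0.98, -4.83]]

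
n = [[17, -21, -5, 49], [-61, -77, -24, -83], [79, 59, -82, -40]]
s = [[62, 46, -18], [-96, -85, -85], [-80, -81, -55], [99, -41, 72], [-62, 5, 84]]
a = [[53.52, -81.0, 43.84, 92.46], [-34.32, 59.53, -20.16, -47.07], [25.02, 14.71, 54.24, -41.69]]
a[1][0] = -34.32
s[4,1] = 5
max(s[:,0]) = 99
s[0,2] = -18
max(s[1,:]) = -85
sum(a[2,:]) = 52.28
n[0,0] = 17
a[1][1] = 59.53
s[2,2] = -55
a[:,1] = [-81.0, 59.53, 14.71]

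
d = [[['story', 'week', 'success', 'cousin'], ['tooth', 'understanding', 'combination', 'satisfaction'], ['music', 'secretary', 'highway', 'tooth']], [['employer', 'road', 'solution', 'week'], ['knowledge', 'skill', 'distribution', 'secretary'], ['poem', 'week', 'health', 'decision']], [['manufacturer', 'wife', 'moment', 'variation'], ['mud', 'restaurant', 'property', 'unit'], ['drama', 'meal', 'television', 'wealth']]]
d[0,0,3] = 'cousin'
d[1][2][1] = 'week'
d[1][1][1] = 'skill'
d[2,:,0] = ['manufacturer', 'mud', 'drama']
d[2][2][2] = 'television'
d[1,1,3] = 'secretary'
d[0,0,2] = 'success'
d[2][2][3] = 'wealth'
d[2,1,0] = 'mud'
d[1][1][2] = 'distribution'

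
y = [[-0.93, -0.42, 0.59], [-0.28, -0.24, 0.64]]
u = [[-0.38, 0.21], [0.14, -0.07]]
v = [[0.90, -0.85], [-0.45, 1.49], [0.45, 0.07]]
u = y @ v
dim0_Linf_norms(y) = [0.93, 0.42, 0.64]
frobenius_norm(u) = 0.46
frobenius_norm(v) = 2.04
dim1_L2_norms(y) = [1.18, 0.74]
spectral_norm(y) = 1.35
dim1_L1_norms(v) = [1.75, 1.94, 0.52]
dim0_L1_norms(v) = [1.8, 2.41]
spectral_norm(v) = 1.93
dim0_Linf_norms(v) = [0.9, 1.49]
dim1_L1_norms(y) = [1.94, 1.16]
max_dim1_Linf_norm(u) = 0.38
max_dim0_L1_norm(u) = 0.52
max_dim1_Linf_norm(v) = 1.49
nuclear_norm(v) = 2.59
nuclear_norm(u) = 0.47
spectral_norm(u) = 0.46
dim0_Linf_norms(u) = [0.38, 0.21]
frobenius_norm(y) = 1.39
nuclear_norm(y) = 1.69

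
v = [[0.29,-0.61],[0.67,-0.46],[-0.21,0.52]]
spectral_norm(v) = 1.15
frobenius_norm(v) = 1.20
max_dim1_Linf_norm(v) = 0.67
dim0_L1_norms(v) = [1.17, 1.59]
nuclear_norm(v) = 1.48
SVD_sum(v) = [[0.41, -0.52], [0.48, -0.61], [-0.33, 0.42]] + [[-0.12,-0.09], [0.19,0.15], [0.12,0.1]]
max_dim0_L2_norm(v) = 0.92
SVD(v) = [[-0.57, 0.47], [-0.67, -0.74], [0.47, -0.49]] @ diag([1.1514448120375356, 0.3246149177592491]) @ [[-0.62, 0.78],[-0.78, -0.62]]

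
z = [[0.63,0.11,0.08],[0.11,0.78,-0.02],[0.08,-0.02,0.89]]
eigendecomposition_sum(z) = [[0.42, -0.21, -0.11], [-0.21, 0.11, 0.06], [-0.11, 0.06, 0.03]] + [[0.13, 0.29, -0.08], [0.29, 0.66, -0.17], [-0.08, -0.17, 0.05]] + [[0.09, 0.03, 0.27],  [0.03, 0.01, 0.1],  [0.27, 0.1, 0.81]]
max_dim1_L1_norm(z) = 0.99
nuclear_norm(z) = 2.30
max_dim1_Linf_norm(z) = 0.89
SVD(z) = [[0.31, 0.39, -0.87], [0.11, 0.89, 0.44], [0.94, -0.24, 0.23]] @ diag([0.9138714780462651, 0.8333546418422569, 0.5527738801114783]) @ [[0.31, 0.11, 0.94], [0.39, 0.89, -0.24], [-0.87, 0.44, 0.23]]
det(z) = 0.42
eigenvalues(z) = [0.55, 0.83, 0.91]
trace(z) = 2.30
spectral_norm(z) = 0.91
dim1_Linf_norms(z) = [0.63, 0.78, 0.89]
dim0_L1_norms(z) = [0.82, 0.91, 0.99]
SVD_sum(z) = [[0.09, 0.03, 0.27], [0.03, 0.01, 0.10], [0.27, 0.10, 0.81]] + [[0.13, 0.29, -0.08],[0.29, 0.66, -0.17],[-0.08, -0.17, 0.05]] + [[0.42,-0.21,-0.11], [-0.21,0.11,0.06], [-0.11,0.06,0.03]]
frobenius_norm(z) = 1.35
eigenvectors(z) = [[0.87, -0.39, 0.31],[-0.44, -0.89, 0.11],[-0.23, 0.24, 0.94]]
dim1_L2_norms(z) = [0.64, 0.79, 0.89]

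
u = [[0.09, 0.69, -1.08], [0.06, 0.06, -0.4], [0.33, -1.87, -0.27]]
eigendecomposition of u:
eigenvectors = [[-0.65, -0.98, -0.92], [-0.3, -0.15, -0.29], [-0.70, -0.16, 0.27]]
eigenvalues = [-0.75, 0.01, 0.62]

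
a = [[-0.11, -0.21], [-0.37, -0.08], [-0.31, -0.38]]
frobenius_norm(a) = 0.66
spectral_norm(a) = 0.63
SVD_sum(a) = [[-0.17, -0.14], [-0.25, -0.22], [-0.37, -0.32]] + [[0.06, -0.07], [-0.12, 0.14], [0.06, -0.06]]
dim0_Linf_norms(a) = [0.37, 0.38]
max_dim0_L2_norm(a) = 0.5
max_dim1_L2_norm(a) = 0.49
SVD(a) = [[-0.35, 0.40], [-0.53, -0.83], [-0.77, 0.39]] @ diag([0.6263686085133888, 0.21831712316948684]) @ [[0.76, 0.65], [0.65, -0.76]]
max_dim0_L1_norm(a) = 0.79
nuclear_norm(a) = 0.84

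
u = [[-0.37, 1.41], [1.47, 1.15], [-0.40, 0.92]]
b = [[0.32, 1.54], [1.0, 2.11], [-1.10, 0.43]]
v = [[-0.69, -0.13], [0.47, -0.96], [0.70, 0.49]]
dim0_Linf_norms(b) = [1.1, 2.11]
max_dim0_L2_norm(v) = 1.09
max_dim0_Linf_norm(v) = 0.96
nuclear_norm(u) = 3.58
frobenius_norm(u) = 2.57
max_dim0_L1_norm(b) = 4.08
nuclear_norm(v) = 2.18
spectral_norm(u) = 2.12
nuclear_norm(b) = 4.02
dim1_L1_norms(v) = [0.82, 1.43, 1.19]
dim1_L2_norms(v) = [0.7, 1.07, 0.85]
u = v + b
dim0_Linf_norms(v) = [0.7, 0.96]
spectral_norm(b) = 2.80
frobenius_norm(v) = 1.54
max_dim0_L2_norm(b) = 2.65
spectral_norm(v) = 1.10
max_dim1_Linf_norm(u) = 1.47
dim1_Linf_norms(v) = [0.69, 0.96, 0.7]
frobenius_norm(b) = 3.05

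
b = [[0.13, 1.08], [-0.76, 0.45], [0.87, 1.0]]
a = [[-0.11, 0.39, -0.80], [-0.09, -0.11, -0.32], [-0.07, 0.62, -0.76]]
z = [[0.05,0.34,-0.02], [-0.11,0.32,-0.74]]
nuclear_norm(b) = 2.65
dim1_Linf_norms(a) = [0.8, 0.32, 0.76]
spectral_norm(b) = 1.64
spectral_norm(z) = 0.83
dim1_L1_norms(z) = [0.41, 1.17]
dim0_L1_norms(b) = [1.76, 2.53]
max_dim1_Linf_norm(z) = 0.74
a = b @ z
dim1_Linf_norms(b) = [1.08, 0.76, 1.0]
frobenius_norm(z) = 0.88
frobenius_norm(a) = 1.38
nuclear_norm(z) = 1.14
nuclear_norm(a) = 1.66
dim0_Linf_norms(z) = [0.11, 0.34, 0.74]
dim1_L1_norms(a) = [1.3, 0.52, 1.45]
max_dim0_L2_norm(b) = 1.54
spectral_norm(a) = 1.34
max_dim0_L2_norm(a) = 1.15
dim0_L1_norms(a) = [0.27, 1.12, 1.88]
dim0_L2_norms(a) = [0.16, 0.74, 1.15]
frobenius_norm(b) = 1.93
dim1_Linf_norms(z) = [0.34, 0.74]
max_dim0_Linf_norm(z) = 0.74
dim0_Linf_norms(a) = [0.11, 0.62, 0.8]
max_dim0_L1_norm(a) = 1.88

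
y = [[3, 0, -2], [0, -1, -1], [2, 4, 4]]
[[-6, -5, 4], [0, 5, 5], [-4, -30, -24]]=y @[[-2, -5, -2], [0, 0, 0], [0, -5, -5]]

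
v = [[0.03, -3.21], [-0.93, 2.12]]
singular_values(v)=[3.89, 0.75]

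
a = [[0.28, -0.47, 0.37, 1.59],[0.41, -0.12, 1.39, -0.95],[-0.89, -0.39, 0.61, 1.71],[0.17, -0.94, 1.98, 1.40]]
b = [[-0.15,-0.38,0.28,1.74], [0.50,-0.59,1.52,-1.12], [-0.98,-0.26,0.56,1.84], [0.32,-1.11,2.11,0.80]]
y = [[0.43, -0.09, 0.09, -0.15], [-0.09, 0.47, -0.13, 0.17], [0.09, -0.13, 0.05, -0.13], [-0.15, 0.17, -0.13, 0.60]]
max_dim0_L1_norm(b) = 5.5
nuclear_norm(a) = 6.49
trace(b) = 0.62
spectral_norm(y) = 0.85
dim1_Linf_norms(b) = [1.74, 1.52, 1.84, 2.11]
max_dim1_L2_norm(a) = 2.61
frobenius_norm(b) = 4.31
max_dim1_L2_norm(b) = 2.54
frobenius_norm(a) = 4.12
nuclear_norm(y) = 1.56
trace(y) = 1.55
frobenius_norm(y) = 0.99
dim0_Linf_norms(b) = [0.98, 1.11, 2.11, 1.84]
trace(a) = 2.17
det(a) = -0.66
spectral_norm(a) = 3.44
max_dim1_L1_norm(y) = 1.05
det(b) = 0.03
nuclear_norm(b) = 6.64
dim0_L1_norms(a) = [1.75, 1.92, 4.35, 5.65]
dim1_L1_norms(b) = [2.55, 3.73, 3.64, 4.34]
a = y + b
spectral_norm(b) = 3.27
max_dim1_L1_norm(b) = 4.34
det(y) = -0.00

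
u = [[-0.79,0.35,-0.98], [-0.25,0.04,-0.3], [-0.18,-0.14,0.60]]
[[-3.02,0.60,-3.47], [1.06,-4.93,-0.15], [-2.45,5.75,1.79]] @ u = [[2.86,-0.55,0.7], [0.42,0.19,0.35], [0.18,-0.88,1.75]]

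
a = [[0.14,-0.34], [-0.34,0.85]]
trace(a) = 0.99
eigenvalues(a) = [0.0, 0.99]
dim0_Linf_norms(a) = [0.34, 0.85]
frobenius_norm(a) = 0.99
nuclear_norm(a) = 0.99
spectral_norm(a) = 0.99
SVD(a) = [[-0.37, 0.93], [0.93, 0.37]] @ diag([0.9865536593292739, 0.0034463406707259878]) @ [[-0.37, 0.93], [0.93, 0.37]]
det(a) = 0.00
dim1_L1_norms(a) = [0.48, 1.19]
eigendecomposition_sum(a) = [[0.00,0.00], [0.0,0.0]] + [[0.14, -0.34], [-0.34, 0.85]]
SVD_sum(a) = [[0.14, -0.34], [-0.34, 0.85]] + [[0.0, 0.00], [0.0, 0.0]]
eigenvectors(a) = [[-0.93, 0.37],[-0.37, -0.93]]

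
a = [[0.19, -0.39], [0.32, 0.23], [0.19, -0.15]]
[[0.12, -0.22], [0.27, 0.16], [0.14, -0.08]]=a@[[0.8, 0.07],[0.07, 0.60]]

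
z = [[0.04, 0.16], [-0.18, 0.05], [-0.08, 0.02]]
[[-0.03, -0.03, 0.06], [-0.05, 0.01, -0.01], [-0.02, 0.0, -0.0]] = z@[[0.21, -0.08, 0.13], [-0.21, -0.15, 0.36]]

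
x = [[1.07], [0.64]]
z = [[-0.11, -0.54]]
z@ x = [[-0.46]]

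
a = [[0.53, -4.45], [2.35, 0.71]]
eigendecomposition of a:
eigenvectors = [[0.81+0.00j, (0.81-0j)], [-0.02-0.59j, -0.02+0.59j]]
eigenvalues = [(0.62+3.23j), (0.62-3.23j)]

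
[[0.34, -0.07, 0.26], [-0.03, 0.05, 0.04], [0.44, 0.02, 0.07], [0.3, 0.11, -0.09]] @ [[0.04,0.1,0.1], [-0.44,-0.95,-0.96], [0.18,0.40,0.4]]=[[0.09,0.20,0.21], [-0.02,-0.03,-0.04], [0.02,0.05,0.05], [-0.05,-0.11,-0.11]]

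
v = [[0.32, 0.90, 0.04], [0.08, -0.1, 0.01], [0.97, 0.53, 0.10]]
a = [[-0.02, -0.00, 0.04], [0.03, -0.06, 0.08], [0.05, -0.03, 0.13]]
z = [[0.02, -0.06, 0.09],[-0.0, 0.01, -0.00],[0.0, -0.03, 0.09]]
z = v @ a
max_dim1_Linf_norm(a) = 0.13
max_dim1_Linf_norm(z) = 0.09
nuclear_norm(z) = 0.17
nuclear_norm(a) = 0.24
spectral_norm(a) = 0.18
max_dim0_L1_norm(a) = 0.25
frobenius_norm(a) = 0.18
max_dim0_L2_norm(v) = 1.05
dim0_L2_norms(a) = [0.06, 0.07, 0.16]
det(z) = 0.00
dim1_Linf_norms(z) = [0.09, 0.01, 0.09]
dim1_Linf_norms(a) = [0.04, 0.08, 0.13]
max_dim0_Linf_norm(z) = 0.09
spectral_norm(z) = 0.14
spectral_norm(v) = 1.37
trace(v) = 0.32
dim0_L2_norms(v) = [1.02, 1.05, 0.11]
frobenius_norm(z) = 0.15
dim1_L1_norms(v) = [1.26, 0.19, 1.6]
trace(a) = 0.05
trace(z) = 0.12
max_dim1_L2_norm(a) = 0.14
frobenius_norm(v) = 1.47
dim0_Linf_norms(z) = [0.02, 0.06, 0.09]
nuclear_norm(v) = 1.91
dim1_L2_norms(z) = [0.11, 0.01, 0.09]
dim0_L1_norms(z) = [0.02, 0.1, 0.18]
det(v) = 0.00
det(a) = 0.00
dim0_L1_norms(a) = [0.1, 0.09, 0.25]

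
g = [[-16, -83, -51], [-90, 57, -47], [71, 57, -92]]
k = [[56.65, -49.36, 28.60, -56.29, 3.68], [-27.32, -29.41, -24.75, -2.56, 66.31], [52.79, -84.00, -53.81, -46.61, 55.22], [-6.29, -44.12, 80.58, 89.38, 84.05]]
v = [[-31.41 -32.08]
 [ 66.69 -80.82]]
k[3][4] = 84.05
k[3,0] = -6.29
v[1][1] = -80.82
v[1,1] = -80.82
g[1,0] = -90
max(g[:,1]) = 57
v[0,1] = -32.08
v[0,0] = -31.41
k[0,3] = -56.29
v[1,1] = -80.82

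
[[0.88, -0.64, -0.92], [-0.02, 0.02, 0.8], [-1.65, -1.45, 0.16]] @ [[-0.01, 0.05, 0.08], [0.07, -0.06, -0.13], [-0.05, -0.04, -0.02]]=[[-0.01, 0.12, 0.17], [-0.04, -0.03, -0.02], [-0.09, -0.00, 0.05]]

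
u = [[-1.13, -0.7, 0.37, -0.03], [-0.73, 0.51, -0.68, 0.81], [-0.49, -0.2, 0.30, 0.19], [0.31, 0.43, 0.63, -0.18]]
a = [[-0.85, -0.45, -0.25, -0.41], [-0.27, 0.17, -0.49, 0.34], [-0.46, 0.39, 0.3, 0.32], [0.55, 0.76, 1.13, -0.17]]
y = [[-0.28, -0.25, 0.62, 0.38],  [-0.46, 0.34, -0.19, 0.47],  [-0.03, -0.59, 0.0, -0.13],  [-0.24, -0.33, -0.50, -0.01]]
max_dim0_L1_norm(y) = 1.51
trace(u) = -0.50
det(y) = -0.00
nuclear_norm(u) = 3.80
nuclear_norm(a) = 3.54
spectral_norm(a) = 1.73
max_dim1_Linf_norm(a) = 1.13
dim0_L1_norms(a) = [2.13, 1.77, 2.17, 1.24]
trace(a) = -0.55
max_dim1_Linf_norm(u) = 1.13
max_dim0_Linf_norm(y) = 0.62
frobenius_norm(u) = 2.22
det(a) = 0.21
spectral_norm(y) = 0.89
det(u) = 0.22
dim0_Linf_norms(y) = [0.46, 0.59, 0.62, 0.47]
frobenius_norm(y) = 1.43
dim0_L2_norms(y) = [0.59, 0.8, 0.82, 0.62]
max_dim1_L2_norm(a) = 1.48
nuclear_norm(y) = 2.46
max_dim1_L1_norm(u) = 2.73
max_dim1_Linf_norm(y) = 0.62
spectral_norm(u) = 1.62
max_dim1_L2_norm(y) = 0.82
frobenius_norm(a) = 2.09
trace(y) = 0.05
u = y + a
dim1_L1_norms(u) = [2.23, 2.73, 1.18, 1.55]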